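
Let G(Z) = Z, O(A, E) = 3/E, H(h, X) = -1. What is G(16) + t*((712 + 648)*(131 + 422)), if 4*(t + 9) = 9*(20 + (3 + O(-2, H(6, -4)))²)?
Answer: 27074896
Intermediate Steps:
t = 36 (t = -9 + (9*(20 + (3 + 3/(-1))²))/4 = -9 + (9*(20 + (3 + 3*(-1))²))/4 = -9 + (9*(20 + (3 - 3)²))/4 = -9 + (9*(20 + 0²))/4 = -9 + (9*(20 + 0))/4 = -9 + (9*20)/4 = -9 + (¼)*180 = -9 + 45 = 36)
G(16) + t*((712 + 648)*(131 + 422)) = 16 + 36*((712 + 648)*(131 + 422)) = 16 + 36*(1360*553) = 16 + 36*752080 = 16 + 27074880 = 27074896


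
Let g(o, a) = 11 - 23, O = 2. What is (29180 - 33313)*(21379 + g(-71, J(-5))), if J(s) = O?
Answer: -88309811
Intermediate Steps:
J(s) = 2
g(o, a) = -12
(29180 - 33313)*(21379 + g(-71, J(-5))) = (29180 - 33313)*(21379 - 12) = -4133*21367 = -88309811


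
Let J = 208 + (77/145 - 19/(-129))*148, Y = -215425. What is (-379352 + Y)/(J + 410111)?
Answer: -11125303785/7676894719 ≈ -1.4492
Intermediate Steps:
J = 5768464/18705 (J = 208 + (77*(1/145) - 19*(-1/129))*148 = 208 + (77/145 + 19/129)*148 = 208 + (12688/18705)*148 = 208 + 1877824/18705 = 5768464/18705 ≈ 308.39)
(-379352 + Y)/(J + 410111) = (-379352 - 215425)/(5768464/18705 + 410111) = -594777/7676894719/18705 = -594777*18705/7676894719 = -11125303785/7676894719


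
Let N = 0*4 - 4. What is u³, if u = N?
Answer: -64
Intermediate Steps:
N = -4 (N = 0 - 4 = -4)
u = -4
u³ = (-4)³ = -64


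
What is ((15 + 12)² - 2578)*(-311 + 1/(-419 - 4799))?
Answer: 3000555351/5218 ≈ 5.7504e+5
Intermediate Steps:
((15 + 12)² - 2578)*(-311 + 1/(-419 - 4799)) = (27² - 2578)*(-311 + 1/(-5218)) = (729 - 2578)*(-311 - 1/5218) = -1849*(-1622799/5218) = 3000555351/5218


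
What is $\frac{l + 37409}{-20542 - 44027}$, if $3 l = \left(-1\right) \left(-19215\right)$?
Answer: $- \frac{43814}{64569} \approx -0.67856$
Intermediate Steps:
$l = 6405$ ($l = \frac{\left(-1\right) \left(-19215\right)}{3} = \frac{1}{3} \cdot 19215 = 6405$)
$\frac{l + 37409}{-20542 - 44027} = \frac{6405 + 37409}{-20542 - 44027} = \frac{43814}{-64569} = 43814 \left(- \frac{1}{64569}\right) = - \frac{43814}{64569}$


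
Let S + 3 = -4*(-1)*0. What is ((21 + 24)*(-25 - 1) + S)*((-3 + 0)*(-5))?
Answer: -17595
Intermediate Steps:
S = -3 (S = -3 - 4*(-1)*0 = -3 + 4*0 = -3 + 0 = -3)
((21 + 24)*(-25 - 1) + S)*((-3 + 0)*(-5)) = ((21 + 24)*(-25 - 1) - 3)*((-3 + 0)*(-5)) = (45*(-26) - 3)*(-3*(-5)) = (-1170 - 3)*15 = -1173*15 = -17595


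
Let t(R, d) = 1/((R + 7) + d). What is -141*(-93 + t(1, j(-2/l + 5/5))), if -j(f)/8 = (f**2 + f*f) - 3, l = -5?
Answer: 206283/16 ≈ 12893.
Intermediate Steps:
j(f) = 24 - 16*f**2 (j(f) = -8*((f**2 + f*f) - 3) = -8*((f**2 + f**2) - 3) = -8*(2*f**2 - 3) = -8*(-3 + 2*f**2) = 24 - 16*f**2)
t(R, d) = 1/(7 + R + d) (t(R, d) = 1/((7 + R) + d) = 1/(7 + R + d))
-141*(-93 + t(1, j(-2/l + 5/5))) = -141*(-93 + 1/(7 + 1 + (24 - 16*(-2/(-5) + 5/5)**2))) = -141*(-93 + 1/(7 + 1 + (24 - 16*(-2*(-1/5) + 5*(1/5))**2))) = -141*(-93 + 1/(7 + 1 + (24 - 16*(2/5 + 1)**2))) = -141*(-93 + 1/(7 + 1 + (24 - 16*(7/5)**2))) = -141*(-93 + 1/(7 + 1 + (24 - 16*49/25))) = -141*(-93 + 1/(7 + 1 + (24 - 784/25))) = -141*(-93 + 1/(7 + 1 - 184/25)) = -141*(-93 + 1/(16/25)) = -141*(-93 + 25/16) = -141*(-1463/16) = 206283/16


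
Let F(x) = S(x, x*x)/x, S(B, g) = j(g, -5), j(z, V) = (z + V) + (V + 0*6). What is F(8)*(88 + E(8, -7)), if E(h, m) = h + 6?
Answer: 1377/2 ≈ 688.50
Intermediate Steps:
j(z, V) = z + 2*V (j(z, V) = (V + z) + (V + 0) = (V + z) + V = z + 2*V)
S(B, g) = -10 + g (S(B, g) = g + 2*(-5) = g - 10 = -10 + g)
E(h, m) = 6 + h
F(x) = (-10 + x**2)/x (F(x) = (-10 + x*x)/x = (-10 + x**2)/x)
F(8)*(88 + E(8, -7)) = (8 - 10/8)*(88 + (6 + 8)) = (8 - 10*1/8)*(88 + 14) = (8 - 5/4)*102 = (27/4)*102 = 1377/2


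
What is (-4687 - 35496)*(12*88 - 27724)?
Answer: 1071600244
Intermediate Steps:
(-4687 - 35496)*(12*88 - 27724) = -40183*(1056 - 27724) = -40183*(-26668) = 1071600244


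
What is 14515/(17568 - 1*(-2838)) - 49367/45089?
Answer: -352916167/920086134 ≈ -0.38357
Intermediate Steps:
14515/(17568 - 1*(-2838)) - 49367/45089 = 14515/(17568 + 2838) - 49367*1/45089 = 14515/20406 - 49367/45089 = -352916167/920086134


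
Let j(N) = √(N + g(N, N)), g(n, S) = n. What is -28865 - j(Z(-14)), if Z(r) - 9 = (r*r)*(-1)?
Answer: -28865 - I*√374 ≈ -28865.0 - 19.339*I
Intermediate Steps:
Z(r) = 9 - r² (Z(r) = 9 + (r*r)*(-1) = 9 + r²*(-1) = 9 - r²)
j(N) = √2*√N (j(N) = √(N + N) = √(2*N) = √2*√N)
-28865 - j(Z(-14)) = -28865 - √2*√(9 - 1*(-14)²) = -28865 - √2*√(9 - 1*196) = -28865 - √2*√(9 - 196) = -28865 - √2*√(-187) = -28865 - √2*I*√187 = -28865 - I*√374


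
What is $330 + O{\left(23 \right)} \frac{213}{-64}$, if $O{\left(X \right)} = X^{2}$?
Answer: $- \frac{91557}{64} \approx -1430.6$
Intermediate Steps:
$330 + O{\left(23 \right)} \frac{213}{-64} = 330 + 23^{2} \frac{213}{-64} = 330 + 529 \cdot 213 \left(- \frac{1}{64}\right) = 330 + 529 \left(- \frac{213}{64}\right) = 330 - \frac{112677}{64} = - \frac{91557}{64}$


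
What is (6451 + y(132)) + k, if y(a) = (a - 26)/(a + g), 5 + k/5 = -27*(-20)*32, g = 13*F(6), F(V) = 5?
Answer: 18286828/197 ≈ 92827.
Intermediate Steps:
g = 65 (g = 13*5 = 65)
k = 86375 (k = -25 + 5*(-27*(-20)*32) = -25 + 5*(540*32) = -25 + 5*17280 = -25 + 86400 = 86375)
y(a) = (-26 + a)/(65 + a) (y(a) = (a - 26)/(a + 65) = (-26 + a)/(65 + a))
(6451 + y(132)) + k = (6451 + (-26 + 132)/(65 + 132)) + 86375 = (6451 + 106/197) + 86375 = 1270953/197 + 86375 = 18286828/197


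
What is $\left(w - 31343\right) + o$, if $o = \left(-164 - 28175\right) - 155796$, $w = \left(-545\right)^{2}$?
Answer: $81547$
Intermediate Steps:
$w = 297025$
$o = -184135$ ($o = \left(-164 - 28175\right) - 155796 = -28339 - 155796 = -184135$)
$\left(w - 31343\right) + o = \left(297025 - 31343\right) - 184135 = 265682 - 184135 = 81547$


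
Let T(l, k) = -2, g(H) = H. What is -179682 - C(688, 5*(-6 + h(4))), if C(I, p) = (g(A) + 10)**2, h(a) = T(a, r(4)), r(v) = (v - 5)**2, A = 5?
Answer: -179907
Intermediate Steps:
r(v) = (-5 + v)**2
h(a) = -2
C(I, p) = 225 (C(I, p) = (5 + 10)**2 = 15**2 = 225)
-179682 - C(688, 5*(-6 + h(4))) = -179682 - 1*225 = -179682 - 225 = -179907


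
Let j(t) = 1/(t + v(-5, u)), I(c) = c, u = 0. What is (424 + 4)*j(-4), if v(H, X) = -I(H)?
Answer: 428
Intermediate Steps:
v(H, X) = -H
j(t) = 1/(5 + t) (j(t) = 1/(t - 1*(-5)) = 1/(t + 5) = 1/(5 + t))
(424 + 4)*j(-4) = (424 + 4)/(5 - 4) = 428/1 = 428*1 = 428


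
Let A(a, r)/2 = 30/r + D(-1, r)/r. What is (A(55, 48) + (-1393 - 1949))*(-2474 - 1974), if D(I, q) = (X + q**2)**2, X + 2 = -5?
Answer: -2888993236/3 ≈ -9.6300e+8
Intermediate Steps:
X = -7 (X = -2 - 5 = -7)
D(I, q) = (-7 + q**2)**2
A(a, r) = 60/r + 2*(-7 + r**2)**2/r (A(a, r) = 2*(30/r + (-7 + r**2)**2/r) = 60/r + 2*(-7 + r**2)**2/r)
(A(55, 48) + (-1393 - 1949))*(-2474 - 1974) = (2*(30 + (-7 + 48**2)**2)/48 + (-1393 - 1949))*(-2474 - 1974) = (2*(1/48)*(30 + (-7 + 2304)**2) - 3342)*(-4448) = (2*(1/48)*(30 + 2297**2) - 3342)*(-4448) = (2*(1/48)*(30 + 5276209) - 3342)*(-4448) = (2*(1/48)*5276239 - 3342)*(-4448) = (5276239/24 - 3342)*(-4448) = (5196031/24)*(-4448) = -2888993236/3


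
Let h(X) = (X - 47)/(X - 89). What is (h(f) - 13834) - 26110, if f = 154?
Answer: -2596253/65 ≈ -39942.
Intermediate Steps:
h(X) = (-47 + X)/(-89 + X)
(h(f) - 13834) - 26110 = ((-47 + 154)/(-89 + 154) - 13834) - 26110 = (107/65 - 13834) - 26110 = -899103/65 - 26110 = -2596253/65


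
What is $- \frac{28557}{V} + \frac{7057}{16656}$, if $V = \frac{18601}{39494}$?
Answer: $- \frac{988684623389}{16306224} \approx -60632.0$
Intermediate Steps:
$V = \frac{18601}{39494}$ ($V = 18601 \cdot \frac{1}{39494} = \frac{18601}{39494} \approx 0.47098$)
$- \frac{28557}{V} + \frac{7057}{16656} = - \frac{28557}{\frac{18601}{39494}} + \frac{7057}{16656} = \left(-28557\right) \frac{39494}{18601} + 7057 \cdot \frac{1}{16656} = - \frac{59359482}{979} + \frac{7057}{16656} = - \frac{988684623389}{16306224}$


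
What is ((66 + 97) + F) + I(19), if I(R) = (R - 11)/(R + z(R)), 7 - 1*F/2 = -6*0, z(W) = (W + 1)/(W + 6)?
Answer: 17563/99 ≈ 177.40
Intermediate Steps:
z(W) = (1 + W)/(6 + W)
F = 14 (F = 14 - (-12)*0 = 14 - 2*0 = 14 + 0 = 14)
I(R) = (-11 + R)/(R + (1 + R)/(6 + R)) (I(R) = (R - 11)/(R + (1 + R)/(6 + R)) = (-11 + R)/(R + (1 + R)/(6 + R)))
((66 + 97) + F) + I(19) = ((66 + 97) + 14) + (-11 + 19)*(6 + 19)/(1 + 19 + 19*(6 + 19)) = (163 + 14) + 8*25/(1 + 19 + 19*25) = 177 + 8*25/(1 + 19 + 475) = 177 + 8*25/495 = 177 + (1/495)*8*25 = 177 + 40/99 = 17563/99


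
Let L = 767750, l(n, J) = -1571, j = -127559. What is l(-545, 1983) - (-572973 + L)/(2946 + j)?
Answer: -195572246/124613 ≈ -1569.4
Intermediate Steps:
l(-545, 1983) - (-572973 + L)/(2946 + j) = -1571 - (-572973 + 767750)/(2946 - 127559) = -1571 - 194777/(-124613) = -1571 - 194777*(-1)/124613 = -1571 - 1*(-194777/124613) = -1571 + 194777/124613 = -195572246/124613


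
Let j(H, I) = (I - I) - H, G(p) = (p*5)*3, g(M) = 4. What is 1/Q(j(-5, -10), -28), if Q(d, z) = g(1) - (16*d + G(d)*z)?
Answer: 1/2024 ≈ 0.00049407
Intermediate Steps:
G(p) = 15*p (G(p) = (5*p)*3 = 15*p)
j(H, I) = -H (j(H, I) = 0 - H = -H)
Q(d, z) = 4 - 16*d - 15*d*z (Q(d, z) = 4 - (16*d + (15*d)*z) = 4 - (16*d + 15*d*z) = 4 + (-16*d - 15*d*z) = 4 - 16*d - 15*d*z)
1/Q(j(-5, -10), -28) = 1/(4 - (-16)*(-5) - 15*(-1*(-5))*(-28)) = 1/(4 - 16*5 - 15*5*(-28)) = 1/(4 - 80 + 2100) = 1/2024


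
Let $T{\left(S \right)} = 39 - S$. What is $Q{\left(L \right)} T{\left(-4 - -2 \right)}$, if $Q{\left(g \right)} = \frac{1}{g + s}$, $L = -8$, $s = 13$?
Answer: $\frac{41}{5} \approx 8.2$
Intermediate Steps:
$Q{\left(g \right)} = \frac{1}{13 + g}$ ($Q{\left(g \right)} = \frac{1}{g + 13} = \frac{1}{13 + g}$)
$Q{\left(L \right)} T{\left(-4 - -2 \right)} = \frac{39 - \left(-4 - -2\right)}{13 - 8} = \frac{39 - \left(-4 + 2\right)}{5} = \frac{39 - -2}{5} = \frac{39 + 2}{5} = \frac{1}{5} \cdot 41 = \frac{41}{5}$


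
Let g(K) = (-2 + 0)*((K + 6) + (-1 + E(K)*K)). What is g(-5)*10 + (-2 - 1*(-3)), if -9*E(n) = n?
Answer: 509/9 ≈ 56.556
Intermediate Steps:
E(n) = -n/9
g(K) = -10 - 2*K + 2*K**2/9 (g(K) = (-2 + 0)*((K + 6) + (-1 + (-K/9)*K)) = -2*((6 + K) + (-1 - K**2/9)) = -2*(5 + K - K**2/9) = -10 - 2*K + 2*K**2/9)
g(-5)*10 + (-2 - 1*(-3)) = (-10 - 2*(-5) + (2/9)*(-5)**2)*10 + (-2 - 1*(-3)) = (-10 + 10 + (2/9)*25)*10 + (-2 + 3) = (-10 + 10 + 50/9)*10 + 1 = (50/9)*10 + 1 = 500/9 + 1 = 509/9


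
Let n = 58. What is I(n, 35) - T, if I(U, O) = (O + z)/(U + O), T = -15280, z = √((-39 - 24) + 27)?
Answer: 1421075/93 + 2*I/31 ≈ 15280.0 + 0.064516*I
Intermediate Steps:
z = 6*I (z = √(-63 + 27) = √(-36) = 6*I ≈ 6.0*I)
I(U, O) = (O + 6*I)/(O + U) (I(U, O) = (O + 6*I)/(U + O) = (O + 6*I)/(O + U))
I(n, 35) - T = (35 + 6*I)/(35 + 58) - 1*(-15280) = (35 + 6*I)/93 + 15280 = (35/93 + 2*I/31) + 15280 = 1421075/93 + 2*I/31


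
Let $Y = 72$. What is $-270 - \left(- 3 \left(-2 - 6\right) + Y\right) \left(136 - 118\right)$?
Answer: $-1998$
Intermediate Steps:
$-270 - \left(- 3 \left(-2 - 6\right) + Y\right) \left(136 - 118\right) = -270 - \left(- 3 \left(-2 - 6\right) + 72\right) \left(136 - 118\right) = -270 - \left(\left(-3\right) \left(-8\right) + 72\right) 18 = -270 - \left(24 + 72\right) 18 = -270 - 96 \cdot 18 = -270 - 1728 = -1998$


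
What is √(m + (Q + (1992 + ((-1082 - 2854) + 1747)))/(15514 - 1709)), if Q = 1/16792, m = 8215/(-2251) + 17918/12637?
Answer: I*√24414015921946062117934648928530/3297071166413860 ≈ 1.4986*I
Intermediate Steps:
m = -63479537/28445887 (m = 8215*(-1/2251) + 17918*(1/12637) = -8215/2251 + 17918/12637 = -63479537/28445887 ≈ -2.2316)
Q = 1/16792 ≈ 5.9552e-5
√(m + (Q + (1992 + ((-1082 - 2854) + 1747)))/(15514 - 1709)) = √(-63479537/28445887 + (1/16792 + (1992 + ((-1082 - 2854) + 1747)))/(15514 - 1709)) = √(-63479537/28445887 + (1/16792 + (1992 + (-3936 + 1747)))/13805) = √(-63479537/28445887 + (1/16792 + (1992 - 2189))*(1/13805)) = √(-63479537/28445887 + (1/16792 - 197)*(1/13805)) = √(-63479537/28445887 - 3308023/16792*1/13805) = √(-63479537/28445887 - 3308023/231813560) = √(-14809517107573121/6594142332827720) = I*√24414015921946062117934648928530/3297071166413860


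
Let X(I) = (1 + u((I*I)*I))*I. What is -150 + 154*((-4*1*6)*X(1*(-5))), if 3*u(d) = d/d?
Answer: 24490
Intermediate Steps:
u(d) = 1/3 (u(d) = (d/d)/3 = (1/3)*1 = 1/3)
X(I) = 4*I/3 (X(I) = (1 + 1/3)*I = 4*I/3)
-150 + 154*((-4*1*6)*X(1*(-5))) = -150 + 154*((-4*1*6)*(4*(1*(-5))/3)) = -150 + 154*((-4*6)*((4/3)*(-5))) = -150 + 154*(-24*(-20/3)) = -150 + 154*160 = -150 + 24640 = 24490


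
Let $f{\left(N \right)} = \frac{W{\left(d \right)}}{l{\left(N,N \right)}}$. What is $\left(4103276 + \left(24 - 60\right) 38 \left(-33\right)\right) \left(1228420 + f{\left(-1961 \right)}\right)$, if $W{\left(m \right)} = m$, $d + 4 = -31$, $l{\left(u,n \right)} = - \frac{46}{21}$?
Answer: $\frac{117209572761550}{23} \approx 5.0961 \cdot 10^{12}$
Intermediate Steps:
$l{\left(u,n \right)} = - \frac{46}{21}$ ($l{\left(u,n \right)} = \left(-46\right) \frac{1}{21} = - \frac{46}{21}$)
$d = -35$ ($d = -4 - 31 = -35$)
$f{\left(N \right)} = \frac{735}{46}$ ($f{\left(N \right)} = - \frac{35}{- \frac{46}{21}} = \left(-35\right) \left(- \frac{21}{46}\right) = \frac{735}{46}$)
$\left(4103276 + \left(24 - 60\right) 38 \left(-33\right)\right) \left(1228420 + f{\left(-1961 \right)}\right) = \left(4103276 + \left(24 - 60\right) 38 \left(-33\right)\right) \left(1228420 + \frac{735}{46}\right) = \left(4103276 + \left(24 - 60\right) 38 \left(-33\right)\right) \frac{56508055}{46} = \left(4103276 + \left(-36\right) 38 \left(-33\right)\right) \frac{56508055}{46} = \left(4103276 - -45144\right) \frac{56508055}{46} = \left(4103276 + 45144\right) \frac{56508055}{46} = 4148420 \cdot \frac{56508055}{46} = \frac{117209572761550}{23}$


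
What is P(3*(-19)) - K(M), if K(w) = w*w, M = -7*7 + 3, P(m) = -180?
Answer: -2296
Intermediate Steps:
M = -46 (M = -49 + 3 = -46)
K(w) = w**2
P(3*(-19)) - K(M) = -180 - 1*(-46)**2 = -180 - 1*2116 = -180 - 2116 = -2296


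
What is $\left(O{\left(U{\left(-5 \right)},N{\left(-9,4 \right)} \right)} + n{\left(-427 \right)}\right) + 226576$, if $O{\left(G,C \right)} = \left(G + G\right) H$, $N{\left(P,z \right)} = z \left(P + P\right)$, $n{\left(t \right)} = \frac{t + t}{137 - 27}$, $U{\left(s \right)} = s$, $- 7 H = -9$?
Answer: $\frac{87223821}{385} \approx 2.2656 \cdot 10^{5}$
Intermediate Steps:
$H = \frac{9}{7}$ ($H = \left(- \frac{1}{7}\right) \left(-9\right) = \frac{9}{7} \approx 1.2857$)
$n{\left(t \right)} = \frac{t}{55}$ ($n{\left(t \right)} = \frac{2 t}{110} = 2 t \frac{1}{110} = \frac{t}{55}$)
$N{\left(P,z \right)} = 2 P z$ ($N{\left(P,z \right)} = z 2 P = 2 P z$)
$O{\left(G,C \right)} = \frac{18 G}{7}$ ($O{\left(G,C \right)} = \left(G + G\right) \frac{9}{7} = 2 G \frac{9}{7} = \frac{18 G}{7}$)
$\left(O{\left(U{\left(-5 \right)},N{\left(-9,4 \right)} \right)} + n{\left(-427 \right)}\right) + 226576 = \left(\frac{18}{7} \left(-5\right) + \frac{1}{55} \left(-427\right)\right) + 226576 = \left(- \frac{90}{7} - \frac{427}{55}\right) + 226576 = - \frac{7939}{385} + 226576 = \frac{87223821}{385}$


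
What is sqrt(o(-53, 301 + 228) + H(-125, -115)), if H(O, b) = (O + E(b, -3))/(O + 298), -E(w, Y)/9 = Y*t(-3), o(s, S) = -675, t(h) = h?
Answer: I*sqrt(20237713)/173 ≈ 26.004*I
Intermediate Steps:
E(w, Y) = 27*Y (E(w, Y) = -9*Y*(-3) = -(-27)*Y = 27*Y)
H(O, b) = (-81 + O)/(298 + O) (H(O, b) = (O + 27*(-3))/(O + 298) = (O - 81)/(298 + O) = (-81 + O)/(298 + O))
sqrt(o(-53, 301 + 228) + H(-125, -115)) = sqrt(-675 + (-81 - 125)/(298 - 125)) = sqrt(-675 - 206/173) = sqrt(-116981/173) = I*sqrt(20237713)/173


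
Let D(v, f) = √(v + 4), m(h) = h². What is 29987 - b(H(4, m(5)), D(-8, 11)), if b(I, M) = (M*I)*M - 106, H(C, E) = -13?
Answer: 30041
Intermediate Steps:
D(v, f) = √(4 + v)
b(I, M) = -106 + I*M² (b(I, M) = (I*M)*M - 106 = I*M² - 106 = -106 + I*M²)
29987 - b(H(4, m(5)), D(-8, 11)) = 29987 - (-106 - 13*(√(4 - 8))²) = 29987 - (-106 - 13*(√(-4))²) = 29987 - (-106 - 13*(2*I)²) = 29987 - (-106 - 13*(-4)) = 29987 - (-106 + 52) = 29987 - 1*(-54) = 29987 + 54 = 30041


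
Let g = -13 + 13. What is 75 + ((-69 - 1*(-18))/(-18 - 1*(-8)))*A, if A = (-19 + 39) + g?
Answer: 177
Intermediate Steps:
g = 0
A = 20 (A = (-19 + 39) + 0 = 20 + 0 = 20)
75 + ((-69 - 1*(-18))/(-18 - 1*(-8)))*A = 75 + ((-69 - 1*(-18))/(-18 - 1*(-8)))*20 = 75 + ((-69 + 18)/(-18 + 8))*20 = 75 - 51/(-10)*20 = 75 - 51*(-⅒)*20 = 75 + (51/10)*20 = 75 + 102 = 177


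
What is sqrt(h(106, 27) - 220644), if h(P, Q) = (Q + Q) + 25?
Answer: I*sqrt(220565) ≈ 469.64*I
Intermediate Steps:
h(P, Q) = 25 + 2*Q (h(P, Q) = 2*Q + 25 = 25 + 2*Q)
sqrt(h(106, 27) - 220644) = sqrt((25 + 2*27) - 220644) = sqrt((25 + 54) - 220644) = sqrt(79 - 220644) = sqrt(-220565) = I*sqrt(220565)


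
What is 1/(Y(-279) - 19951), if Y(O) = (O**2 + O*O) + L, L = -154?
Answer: 1/135577 ≈ 7.3759e-6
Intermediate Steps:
Y(O) = -154 + 2*O**2 (Y(O) = (O**2 + O*O) - 154 = (O**2 + O**2) - 154 = 2*O**2 - 154 = -154 + 2*O**2)
1/(Y(-279) - 19951) = 1/((-154 + 2*(-279)**2) - 19951) = 1/((-154 + 2*77841) - 19951) = 1/((-154 + 155682) - 19951) = 1/(155528 - 19951) = 1/135577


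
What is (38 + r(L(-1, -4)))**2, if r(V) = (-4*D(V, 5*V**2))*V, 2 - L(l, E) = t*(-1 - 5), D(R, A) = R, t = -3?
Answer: 972196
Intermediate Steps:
L(l, E) = -16 (L(l, E) = 2 - (-3)*(-1 - 5) = 2 - (-3)*(-6) = 2 - 1*18 = 2 - 18 = -16)
r(V) = -4*V**2 (r(V) = (-4*V)*V = -4*V**2)
(38 + r(L(-1, -4)))**2 = (38 - 4*(-16)**2)**2 = (38 - 4*256)**2 = (38 - 1024)**2 = (-986)**2 = 972196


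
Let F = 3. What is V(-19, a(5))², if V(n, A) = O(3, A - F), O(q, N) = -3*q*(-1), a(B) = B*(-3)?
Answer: 81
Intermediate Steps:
a(B) = -3*B
O(q, N) = 3*q
V(n, A) = 9 (V(n, A) = 3*3 = 9)
V(-19, a(5))² = 9² = 81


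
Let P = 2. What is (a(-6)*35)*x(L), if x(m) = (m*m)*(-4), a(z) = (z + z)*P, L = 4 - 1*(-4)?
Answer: 215040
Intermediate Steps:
L = 8 (L = 4 + 4 = 8)
a(z) = 4*z (a(z) = (z + z)*2 = (2*z)*2 = 4*z)
x(m) = -4*m² (x(m) = m²*(-4) = -4*m²)
(a(-6)*35)*x(L) = ((4*(-6))*35)*(-4*8²) = (-24*35)*(-4*64) = -840*(-256) = 215040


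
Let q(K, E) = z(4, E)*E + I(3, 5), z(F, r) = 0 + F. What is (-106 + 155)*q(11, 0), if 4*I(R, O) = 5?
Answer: 245/4 ≈ 61.250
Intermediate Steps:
I(R, O) = 5/4 (I(R, O) = (¼)*5 = 5/4)
z(F, r) = F
q(K, E) = 5/4 + 4*E (q(K, E) = 4*E + 5/4 = 5/4 + 4*E)
(-106 + 155)*q(11, 0) = (-106 + 155)*(5/4 + 4*0) = 49*(5/4 + 0) = 49*(5/4) = 245/4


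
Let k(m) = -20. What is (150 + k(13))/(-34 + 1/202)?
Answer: -26260/6867 ≈ -3.8241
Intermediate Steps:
(150 + k(13))/(-34 + 1/202) = (150 - 20)/(-34 + 1/202) = 130/(-34 + 1/202) = 130/(-6867/202) = 130*(-202/6867) = -26260/6867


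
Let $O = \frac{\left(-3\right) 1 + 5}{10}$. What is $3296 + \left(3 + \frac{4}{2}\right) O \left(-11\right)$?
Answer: $3285$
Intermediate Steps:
$O = \frac{1}{5}$ ($O = \left(-3 + 5\right) \frac{1}{10} = 2 \cdot \frac{1}{10} = \frac{1}{5} \approx 0.2$)
$3296 + \left(3 + \frac{4}{2}\right) O \left(-11\right) = 3296 + \left(3 + \frac{4}{2}\right) \frac{1}{5} \left(-11\right) = 3296 + \left(3 + 4 \cdot \frac{1}{2}\right) \frac{1}{5} \left(-11\right) = 3296 + \left(3 + 2\right) \frac{1}{5} \left(-11\right) = 3296 + 5 \cdot \frac{1}{5} \left(-11\right) = 3296 + 1 \left(-11\right) = 3296 - 11 = 3285$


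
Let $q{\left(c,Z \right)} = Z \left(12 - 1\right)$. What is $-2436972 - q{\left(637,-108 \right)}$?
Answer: $-2435784$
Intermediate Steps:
$q{\left(c,Z \right)} = 11 Z$ ($q{\left(c,Z \right)} = Z 11 = 11 Z$)
$-2436972 - q{\left(637,-108 \right)} = -2436972 - 11 \left(-108\right) = -2436972 - -1188 = -2436972 + 1188 = -2435784$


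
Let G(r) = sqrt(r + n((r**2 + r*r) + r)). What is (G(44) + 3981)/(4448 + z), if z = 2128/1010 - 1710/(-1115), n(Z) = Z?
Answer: 448320315/501321502 + 337845*sqrt(110)/250660751 ≈ 0.90841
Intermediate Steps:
G(r) = sqrt(2*r + 2*r**2) (G(r) = sqrt(r + ((r**2 + r*r) + r)) = sqrt(r + ((r**2 + r**2) + r)) = sqrt(r + (2*r**2 + r)) = sqrt(r + (r + 2*r**2)) = sqrt(2*r + 2*r**2))
z = 409982/112615 (z = 2128*(1/1010) - 1710*(-1/1115) = 1064/505 + 342/223 = 409982/112615 ≈ 3.6406)
(G(44) + 3981)/(4448 + z) = (sqrt(2)*sqrt(44*(1 + 44)) + 3981)/(4448 + 409982/112615) = (sqrt(2)*sqrt(44*45) + 3981)/(501321502/112615) = (sqrt(2)*sqrt(1980) + 3981)*(112615/501321502) = (sqrt(2)*(6*sqrt(55)) + 3981)*(112615/501321502) = (6*sqrt(110) + 3981)*(112615/501321502) = (3981 + 6*sqrt(110))*(112615/501321502) = 448320315/501321502 + 337845*sqrt(110)/250660751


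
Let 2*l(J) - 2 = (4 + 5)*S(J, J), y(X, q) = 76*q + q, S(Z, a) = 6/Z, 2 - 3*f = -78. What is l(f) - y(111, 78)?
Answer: -480319/80 ≈ -6004.0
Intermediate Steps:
f = 80/3 (f = 2/3 - 1/3*(-78) = 2/3 + 26 = 80/3 ≈ 26.667)
y(X, q) = 77*q
l(J) = 1 + 27/J (l(J) = 1 + ((4 + 5)*(6/J))/2 = 1 + (9*(6/J))/2 = 1 + (54/J)/2 = 1 + 27/J)
l(f) - y(111, 78) = (27 + 80/3)/(80/3) - 77*78 = (3/80)*(161/3) - 1*6006 = 161/80 - 6006 = -480319/80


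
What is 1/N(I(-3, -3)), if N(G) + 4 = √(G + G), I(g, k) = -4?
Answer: -⅙ - I*√2/12 ≈ -0.16667 - 0.11785*I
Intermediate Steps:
N(G) = -4 + √2*√G (N(G) = -4 + √(G + G) = -4 + √(2*G) = -4 + √2*√G)
1/N(I(-3, -3)) = 1/(-4 + √2*√(-4)) = 1/(-4 + √2*(2*I)) = 1/(-4 + 2*I*√2)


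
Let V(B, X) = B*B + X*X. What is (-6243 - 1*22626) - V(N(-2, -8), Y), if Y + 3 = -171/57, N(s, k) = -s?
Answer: -28909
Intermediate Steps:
Y = -6 (Y = -3 - 171/57 = -3 - 171*1/57 = -3 - 3 = -6)
V(B, X) = B² + X²
(-6243 - 1*22626) - V(N(-2, -8), Y) = (-6243 - 1*22626) - ((-1*(-2))² + (-6)²) = (-6243 - 22626) - (2² + 36) = -28869 - (4 + 36) = -28869 - 1*40 = -28869 - 40 = -28909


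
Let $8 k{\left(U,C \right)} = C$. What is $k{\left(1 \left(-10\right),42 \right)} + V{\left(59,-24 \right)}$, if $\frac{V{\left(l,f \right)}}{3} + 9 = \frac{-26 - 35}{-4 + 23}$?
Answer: $- \frac{2385}{76} \approx -31.382$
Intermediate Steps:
$k{\left(U,C \right)} = \frac{C}{8}$
$V{\left(l,f \right)} = - \frac{696}{19}$ ($V{\left(l,f \right)} = -27 + 3 \frac{-26 - 35}{-4 + 23} = -27 + 3 \left(- \frac{61}{19}\right) = -27 - \frac{183}{19} = - \frac{696}{19}$)
$k{\left(1 \left(-10\right),42 \right)} + V{\left(59,-24 \right)} = \frac{1}{8} \cdot 42 - \frac{696}{19} = \frac{21}{4} - \frac{696}{19} = - \frac{2385}{76}$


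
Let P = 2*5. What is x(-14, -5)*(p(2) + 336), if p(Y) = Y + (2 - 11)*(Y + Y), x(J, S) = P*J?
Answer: -42280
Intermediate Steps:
P = 10
x(J, S) = 10*J
p(Y) = -17*Y (p(Y) = Y - 18*Y = -17*Y)
x(-14, -5)*(p(2) + 336) = (10*(-14))*(-17*2 + 336) = -140*(-34 + 336) = -140*302 = -42280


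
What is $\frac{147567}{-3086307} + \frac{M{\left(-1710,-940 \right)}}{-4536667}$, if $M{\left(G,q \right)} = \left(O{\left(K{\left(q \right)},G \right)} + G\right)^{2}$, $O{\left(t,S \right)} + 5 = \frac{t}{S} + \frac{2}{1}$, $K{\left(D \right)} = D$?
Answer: $- \frac{4511475264614072}{6498718084125783} \approx -0.69421$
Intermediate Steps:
$O{\left(t,S \right)} = -3 + \frac{t}{S}$ ($O{\left(t,S \right)} = -5 + \left(\frac{t}{S} + \frac{2}{1}\right) = -5 + \left(\frac{t}{S} + 2 \cdot 1\right) = -5 + \left(\frac{t}{S} + 2\right) = -5 + \left(2 + \frac{t}{S}\right) = -3 + \frac{t}{S}$)
$M{\left(G,q \right)} = \left(-3 + G + \frac{q}{G}\right)^{2}$ ($M{\left(G,q \right)} = \left(\left(-3 + \frac{q}{G}\right) + G\right)^{2} = \left(-3 + G + \frac{q}{G}\right)^{2}$)
$\frac{147567}{-3086307} + \frac{M{\left(-1710,-940 \right)}}{-4536667} = \frac{147567}{-3086307} + \frac{\frac{1}{2924100} \left(-940 - 1710 \left(-3 - 1710\right)\right)^{2}}{-4536667} = 147567 \left(- \frac{1}{3086307}\right) + \frac{\left(-940 - -2929230\right)^{2}}{2924100} \left(- \frac{1}{4536667}\right) = - \frac{7027}{146967} + \frac{\left(-940 + 2929230\right)^{2}}{2924100} \left(- \frac{1}{4536667}\right) = - \frac{7027}{146967} + \frac{2928290^{2}}{2924100} \left(- \frac{1}{4536667}\right) = - \frac{7027}{146967} + \frac{1}{2924100} \cdot 8574882324100 \left(- \frac{1}{4536667}\right) = - \frac{7027}{146967} + \frac{85748823241}{29241} \left(- \frac{1}{4536667}\right) = - \frac{7027}{146967} - \frac{85748823241}{132656679747} = - \frac{4511475264614072}{6498718084125783}$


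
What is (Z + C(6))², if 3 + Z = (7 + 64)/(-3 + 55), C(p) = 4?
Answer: 15129/2704 ≈ 5.5950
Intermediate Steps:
Z = -85/52 (Z = -3 + (7 + 64)/(-3 + 55) = -3 + 71/52 = -85/52 ≈ -1.6346)
(Z + C(6))² = (-85/52 + 4)² = (123/52)² = 15129/2704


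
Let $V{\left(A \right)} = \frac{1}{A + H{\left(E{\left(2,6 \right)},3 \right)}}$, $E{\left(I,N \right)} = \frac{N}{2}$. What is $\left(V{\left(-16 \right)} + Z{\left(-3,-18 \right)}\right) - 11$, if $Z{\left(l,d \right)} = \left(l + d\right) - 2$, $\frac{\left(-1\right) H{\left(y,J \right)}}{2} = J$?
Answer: $- \frac{749}{22} \approx -34.045$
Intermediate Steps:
$E{\left(I,N \right)} = \frac{N}{2}$ ($E{\left(I,N \right)} = N \frac{1}{2} = \frac{N}{2}$)
$H{\left(y,J \right)} = - 2 J$
$V{\left(A \right)} = \frac{1}{-6 + A}$ ($V{\left(A \right)} = \frac{1}{A - 6} = \frac{1}{-6 + A}$)
$Z{\left(l,d \right)} = -2 + d + l$ ($Z{\left(l,d \right)} = \left(d + l\right) - 2 = -2 + d + l$)
$\left(V{\left(-16 \right)} + Z{\left(-3,-18 \right)}\right) - 11 = \left(\frac{1}{-6 - 16} - 23\right) - 11 = \left(\frac{1}{-22} - 23\right) - 11 = \left(- \frac{1}{22} - 23\right) - 11 = - \frac{507}{22} - 11 = - \frac{749}{22}$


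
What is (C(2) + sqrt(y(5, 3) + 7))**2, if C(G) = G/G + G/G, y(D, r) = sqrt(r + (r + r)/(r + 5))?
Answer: (4 + sqrt(2)*sqrt(14 + sqrt(15)))**2/4 ≈ 24.894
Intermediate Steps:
y(D, r) = sqrt(r + 2*r/(5 + r)) (y(D, r) = sqrt(r + (2*r)/(5 + r)) = sqrt(r + 2*r/(5 + r)))
C(G) = 2 (C(G) = 1 + 1 = 2)
(C(2) + sqrt(y(5, 3) + 7))**2 = (2 + sqrt(sqrt(3*(7 + 3)/(5 + 3)) + 7))**2 = (2 + sqrt(sqrt(3*10/8) + 7))**2 = (2 + sqrt(sqrt(3*(1/8)*10) + 7))**2 = (2 + sqrt(sqrt(15/4) + 7))**2 = (2 + sqrt(sqrt(15)/2 + 7))**2 = (2 + sqrt(7 + sqrt(15)/2))**2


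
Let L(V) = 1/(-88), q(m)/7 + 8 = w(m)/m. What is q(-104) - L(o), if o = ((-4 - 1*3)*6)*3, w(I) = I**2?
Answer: -68991/88 ≈ -783.99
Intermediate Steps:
q(m) = -56 + 7*m (q(m) = -56 + 7*(m**2/m) = -56 + 7*m)
o = -126 (o = ((-4 - 3)*6)*3 = -7*6*3 = -42*3 = -126)
L(V) = -1/88
q(-104) - L(o) = (-56 + 7*(-104)) - 1*(-1/88) = (-56 - 728) + 1/88 = -784 + 1/88 = -68991/88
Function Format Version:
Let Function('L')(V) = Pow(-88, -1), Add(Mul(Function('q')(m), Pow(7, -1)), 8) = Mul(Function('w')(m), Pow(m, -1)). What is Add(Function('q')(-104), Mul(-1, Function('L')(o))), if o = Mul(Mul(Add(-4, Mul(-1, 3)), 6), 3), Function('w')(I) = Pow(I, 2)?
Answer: Rational(-68991, 88) ≈ -783.99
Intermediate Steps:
Function('q')(m) = Add(-56, Mul(7, m)) (Function('q')(m) = Add(-56, Mul(7, Mul(Pow(m, 2), Pow(m, -1)))) = Add(-56, Mul(7, m)))
o = -126 (o = Mul(Mul(Add(-4, -3), 6), 3) = Mul(Mul(-7, 6), 3) = Mul(-42, 3) = -126)
Function('L')(V) = Rational(-1, 88)
Add(Function('q')(-104), Mul(-1, Function('L')(o))) = Add(Add(-56, Mul(7, -104)), Mul(-1, Rational(-1, 88))) = Add(Add(-56, -728), Rational(1, 88)) = Add(-784, Rational(1, 88)) = Rational(-68991, 88)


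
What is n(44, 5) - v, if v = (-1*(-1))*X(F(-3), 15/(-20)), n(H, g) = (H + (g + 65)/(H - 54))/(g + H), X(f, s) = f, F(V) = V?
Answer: 184/49 ≈ 3.7551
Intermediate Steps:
n(H, g) = (H + (65 + g)/(-54 + H))/(H + g)
v = -3 (v = -1*(-1)*(-3) = 1*(-3) = -3)
n(44, 5) - v = (65 + 5 + 44² - 54*44)/(44² - 54*44 - 54*5 + 44*5) - 1*(-3) = (65 + 5 + 1936 - 2376)/(1936 - 2376 - 270 + 220) + 3 = -370/(-490) + 3 = -1/490*(-370) + 3 = 37/49 + 3 = 184/49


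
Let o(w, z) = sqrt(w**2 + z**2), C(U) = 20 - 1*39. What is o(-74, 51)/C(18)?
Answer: -sqrt(8077)/19 ≈ -4.7301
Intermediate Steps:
C(U) = -19 (C(U) = 20 - 39 = -19)
o(-74, 51)/C(18) = sqrt((-74)**2 + 51**2)/(-19) = sqrt(5476 + 2601)*(-1/19) = sqrt(8077)*(-1/19) = -sqrt(8077)/19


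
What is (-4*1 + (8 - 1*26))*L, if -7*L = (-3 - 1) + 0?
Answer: -88/7 ≈ -12.571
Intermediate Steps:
L = 4/7 (L = -((-3 - 1) + 0)/7 = -(-4 + 0)/7 = -⅐*(-4) = 4/7 ≈ 0.57143)
(-4*1 + (8 - 1*26))*L = (-4*1 + (8 - 1*26))*(4/7) = (-4 + (8 - 26))*(4/7) = (-4 - 18)*(4/7) = -22*4/7 = -88/7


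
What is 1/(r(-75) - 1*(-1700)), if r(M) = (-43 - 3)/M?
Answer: 75/127546 ≈ 0.00058802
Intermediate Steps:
r(M) = -46/M
1/(r(-75) - 1*(-1700)) = 1/(-46/(-75) - 1*(-1700)) = 1/(-46*(-1/75) + 1700) = 1/(46/75 + 1700) = 1/(127546/75) = 75/127546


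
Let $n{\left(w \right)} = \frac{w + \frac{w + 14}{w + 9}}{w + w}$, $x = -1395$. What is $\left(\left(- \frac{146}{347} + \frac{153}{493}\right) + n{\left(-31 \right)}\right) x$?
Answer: $- \frac{232942095}{442772} \approx -526.1$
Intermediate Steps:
$n{\left(w \right)} = \frac{w + \frac{14 + w}{9 + w}}{2 w}$
$\left(\left(- \frac{146}{347} + \frac{153}{493}\right) + n{\left(-31 \right)}\right) x = \left(\left(- \frac{146}{347} + \frac{153}{493}\right) + \frac{14 + \left(-31\right)^{2} + 10 \left(-31\right)}{2 \left(-31\right) \left(9 - 31\right)}\right) \left(-1395\right) = \left(\left(\left(-146\right) \frac{1}{347} + 153 \cdot \frac{1}{493}\right) + \frac{1}{2} \left(- \frac{1}{31}\right) \frac{1}{-22} \left(14 + 961 - 310\right)\right) \left(-1395\right) = \left(\left(- \frac{146}{347} + \frac{9}{29}\right) + \frac{1}{2} \left(- \frac{1}{31}\right) \left(- \frac{1}{22}\right) 665\right) \left(-1395\right) = \left(- \frac{1111}{10063} + \frac{665}{1364}\right) \left(-1395\right) = \frac{5176491}{13725932} \left(-1395\right) = - \frac{232942095}{442772}$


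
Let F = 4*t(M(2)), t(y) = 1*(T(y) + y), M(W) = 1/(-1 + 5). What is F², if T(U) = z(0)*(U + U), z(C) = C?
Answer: 1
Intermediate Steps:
M(W) = ¼ (M(W) = 1/4 = ¼)
T(U) = 0 (T(U) = 0*(U + U) = 0*(2*U) = 0)
t(y) = y (t(y) = 1*(0 + y) = 1*y = y)
F = 1 (F = 4*(¼) = 1)
F² = 1² = 1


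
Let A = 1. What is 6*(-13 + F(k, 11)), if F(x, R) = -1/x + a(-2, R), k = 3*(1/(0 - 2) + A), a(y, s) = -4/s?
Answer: -926/11 ≈ -84.182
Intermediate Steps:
k = 3/2 (k = 3*(1/(0 - 2) + 1) = 3*(1/(-2) + 1) = 3*(-½ + 1) = 3*(½) = 3/2 ≈ 1.5000)
F(x, R) = -1/x - 4/R
6*(-13 + F(k, 11)) = 6*(-13 + (-1/3/2 - 4/11)) = 6*(-13 + (-1*⅔ - 4*1/11)) = 6*(-13 + (-⅔ - 4/11)) = 6*(-13 - 34/33) = 6*(-463/33) = -926/11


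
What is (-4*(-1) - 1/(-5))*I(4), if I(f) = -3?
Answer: -63/5 ≈ -12.600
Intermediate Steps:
(-4*(-1) - 1/(-5))*I(4) = (-4*(-1) - 1/(-5))*(-3) = (4 - 1*(-⅕))*(-3) = (4 + ⅕)*(-3) = (21/5)*(-3) = -63/5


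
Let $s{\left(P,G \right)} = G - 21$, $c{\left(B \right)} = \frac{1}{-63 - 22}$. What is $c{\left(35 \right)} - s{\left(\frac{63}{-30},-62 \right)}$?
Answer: $\frac{7054}{85} \approx 82.988$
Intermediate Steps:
$c{\left(B \right)} = - \frac{1}{85}$ ($c{\left(B \right)} = \frac{1}{-85} = - \frac{1}{85}$)
$s{\left(P,G \right)} = -21 + G$
$c{\left(35 \right)} - s{\left(\frac{63}{-30},-62 \right)} = - \frac{1}{85} - \left(-21 - 62\right) = - \frac{1}{85} - -83 = - \frac{1}{85} + 83 = \frac{7054}{85}$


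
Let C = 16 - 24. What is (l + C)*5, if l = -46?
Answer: -270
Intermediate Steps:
C = -8
(l + C)*5 = (-46 - 8)*5 = -54*5 = -270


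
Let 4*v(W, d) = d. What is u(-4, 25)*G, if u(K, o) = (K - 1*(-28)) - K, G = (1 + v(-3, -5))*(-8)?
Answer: 56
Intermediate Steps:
v(W, d) = d/4
G = 2 (G = (1 + (¼)*(-5))*(-8) = (1 - 5/4)*(-8) = -¼*(-8) = 2)
u(K, o) = 28 (u(K, o) = (K + 28) - K = (28 + K) - K = 28)
u(-4, 25)*G = 28*2 = 56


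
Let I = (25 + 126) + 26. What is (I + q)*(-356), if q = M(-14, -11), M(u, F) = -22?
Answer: -55180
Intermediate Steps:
q = -22
I = 177 (I = 151 + 26 = 177)
(I + q)*(-356) = (177 - 22)*(-356) = 155*(-356) = -55180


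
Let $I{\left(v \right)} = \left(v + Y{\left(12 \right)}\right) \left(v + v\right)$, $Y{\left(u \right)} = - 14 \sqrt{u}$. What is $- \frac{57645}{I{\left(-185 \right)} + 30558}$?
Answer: $- \frac{1819935}{3023149} + \frac{1523475 \sqrt{3}}{24185192} \approx -0.49289$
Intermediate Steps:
$I{\left(v \right)} = 2 v \left(v - 28 \sqrt{3}\right)$ ($I{\left(v \right)} = \left(v - 14 \sqrt{12}\right) \left(v + v\right) = \left(v - 14 \cdot 2 \sqrt{3}\right) 2 v = \left(v - 28 \sqrt{3}\right) 2 v = 2 v \left(v - 28 \sqrt{3}\right)$)
$- \frac{57645}{I{\left(-185 \right)} + 30558} = - \frac{57645}{2 \left(-185\right) \left(-185 - 28 \sqrt{3}\right) + 30558} = - \frac{57645}{\left(68450 + 10360 \sqrt{3}\right) + 30558} = - \frac{57645}{99008 + 10360 \sqrt{3}}$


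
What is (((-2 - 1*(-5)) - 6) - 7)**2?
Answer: 100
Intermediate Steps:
(((-2 - 1*(-5)) - 6) - 7)**2 = (((-2 + 5) - 6) - 7)**2 = ((3 - 6) - 7)**2 = (-3 - 7)**2 = (-10)**2 = 100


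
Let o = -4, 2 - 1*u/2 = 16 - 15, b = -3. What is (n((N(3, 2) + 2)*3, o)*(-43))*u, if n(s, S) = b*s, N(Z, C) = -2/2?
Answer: 774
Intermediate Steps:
N(Z, C) = -1 (N(Z, C) = -2*½ = -1)
u = 2 (u = 4 - 2*(16 - 15) = 4 - 2*1 = 4 - 2 = 2)
n(s, S) = -3*s
(n((N(3, 2) + 2)*3, o)*(-43))*u = (-3*(-1 + 2)*3*(-43))*2 = (-3*3*(-43))*2 = -9*(-43)*2 = 387*2 = 774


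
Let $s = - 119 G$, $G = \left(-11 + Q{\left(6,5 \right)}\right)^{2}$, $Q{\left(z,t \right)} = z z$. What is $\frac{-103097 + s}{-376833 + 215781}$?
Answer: $\frac{44368}{40263} \approx 1.102$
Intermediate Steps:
$Q{\left(z,t \right)} = z^{2}$
$G = 625$ ($G = \left(-11 + 6^{2}\right)^{2} = \left(-11 + 36\right)^{2} = 25^{2} = 625$)
$s = -74375$ ($s = \left(-119\right) 625 = -74375$)
$\frac{-103097 + s}{-376833 + 215781} = \frac{-103097 - 74375}{-376833 + 215781} = - \frac{177472}{-161052} = \left(-177472\right) \left(- \frac{1}{161052}\right) = \frac{44368}{40263}$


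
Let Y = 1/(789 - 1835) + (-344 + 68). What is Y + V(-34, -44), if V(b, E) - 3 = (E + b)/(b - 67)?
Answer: -28759871/105646 ≈ -272.23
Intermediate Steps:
Y = -288697/1046 (Y = 1/(-1046) - 276 = -1/1046 - 276 = -288697/1046 ≈ -276.00)
V(b, E) = 3 + (E + b)/(-67 + b) (V(b, E) = 3 + (E + b)/(b - 67) = 3 + (E + b)/(-67 + b))
Y + V(-34, -44) = -288697/1046 + (-201 - 44 + 4*(-34))/(-67 - 34) = -288697/1046 + (-201 - 44 - 136)/(-101) = -288697/1046 - 1/101*(-381) = -288697/1046 + 381/101 = -28759871/105646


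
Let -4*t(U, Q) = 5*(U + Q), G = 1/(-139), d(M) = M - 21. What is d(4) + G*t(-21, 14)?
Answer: -9487/556 ≈ -17.063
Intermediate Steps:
d(M) = -21 + M
G = -1/139 ≈ -0.0071942
t(U, Q) = -5*Q/4 - 5*U/4 (t(U, Q) = -5*(U + Q)/4 = -5*(Q + U)/4 = -(5*Q + 5*U)/4 = -5*Q/4 - 5*U/4)
d(4) + G*t(-21, 14) = (-21 + 4) - (-5/4*14 - 5/4*(-21))/139 = -17 - (-35/2 + 105/4)/139 = -17 - 1/139*35/4 = -17 - 35/556 = -9487/556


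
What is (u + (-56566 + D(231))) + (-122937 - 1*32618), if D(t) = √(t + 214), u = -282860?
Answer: -494981 + √445 ≈ -4.9496e+5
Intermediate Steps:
D(t) = √(214 + t)
(u + (-56566 + D(231))) + (-122937 - 1*32618) = (-282860 + (-56566 + √(214 + 231))) + (-122937 - 1*32618) = (-282860 + (-56566 + √445)) + (-122937 - 32618) = (-339426 + √445) - 155555 = -494981 + √445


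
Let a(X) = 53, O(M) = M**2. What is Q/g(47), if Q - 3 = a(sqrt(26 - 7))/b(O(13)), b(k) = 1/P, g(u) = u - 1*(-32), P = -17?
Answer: -898/79 ≈ -11.367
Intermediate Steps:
g(u) = 32 + u (g(u) = u + 32 = 32 + u)
b(k) = -1/17 (b(k) = 1/(-17) = -1/17)
Q = -898 (Q = 3 + 53/(-1/17) = 3 + 53*(-17) = 3 - 901 = -898)
Q/g(47) = -898/(32 + 47) = -898/79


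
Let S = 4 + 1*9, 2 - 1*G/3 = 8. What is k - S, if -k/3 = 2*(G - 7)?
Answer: 137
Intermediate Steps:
G = -18 (G = 6 - 3*8 = 6 - 24 = -18)
k = 150 (k = -6*(-18 - 7) = -6*(-25) = -3*(-50) = 150)
S = 13 (S = 4 + 9 = 13)
k - S = 150 - 1*13 = 150 - 13 = 137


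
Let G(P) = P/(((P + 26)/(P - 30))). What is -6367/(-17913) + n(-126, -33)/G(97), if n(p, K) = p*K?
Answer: 9202696375/116416587 ≈ 79.050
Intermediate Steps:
n(p, K) = K*p
G(P) = P*(-30 + P)/(26 + P) (G(P) = P/(((26 + P)/(-30 + P))) = P*((-30 + P)/(26 + P)) = P*(-30 + P)/(26 + P))
-6367/(-17913) + n(-126, -33)/G(97) = -6367/(-17913) + (-33*(-126))/((97*(-30 + 97)/(26 + 97))) = -6367*(-1/17913) + 4158/((97*67/123)) = 6367/17913 + 4158/((97*(1/123)*67)) = 6367/17913 + 4158/(6499/123) = 6367/17913 + 4158*(123/6499) = 6367/17913 + 511434/6499 = 9202696375/116416587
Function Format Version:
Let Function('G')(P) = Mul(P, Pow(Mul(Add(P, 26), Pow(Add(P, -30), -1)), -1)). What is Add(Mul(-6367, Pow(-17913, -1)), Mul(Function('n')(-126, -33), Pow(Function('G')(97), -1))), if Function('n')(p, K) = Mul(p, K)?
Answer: Rational(9202696375, 116416587) ≈ 79.050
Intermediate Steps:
Function('n')(p, K) = Mul(K, p)
Function('G')(P) = Mul(P, Pow(Add(26, P), -1), Add(-30, P)) (Function('G')(P) = Mul(P, Pow(Mul(Add(26, P), Pow(Add(-30, P), -1)), -1)) = Mul(P, Pow(Mul(Pow(Add(-30, P), -1), Add(26, P)), -1)) = Mul(P, Mul(Pow(Add(26, P), -1), Add(-30, P))) = Mul(P, Pow(Add(26, P), -1), Add(-30, P)))
Add(Mul(-6367, Pow(-17913, -1)), Mul(Function('n')(-126, -33), Pow(Function('G')(97), -1))) = Add(Mul(-6367, Pow(-17913, -1)), Mul(Mul(-33, -126), Pow(Mul(97, Pow(Add(26, 97), -1), Add(-30, 97)), -1))) = Add(Mul(-6367, Rational(-1, 17913)), Mul(4158, Pow(Mul(97, Pow(123, -1), 67), -1))) = Add(Rational(6367, 17913), Mul(4158, Pow(Mul(97, Rational(1, 123), 67), -1))) = Add(Rational(6367, 17913), Mul(4158, Pow(Rational(6499, 123), -1))) = Add(Rational(6367, 17913), Mul(4158, Rational(123, 6499))) = Add(Rational(6367, 17913), Rational(511434, 6499)) = Rational(9202696375, 116416587)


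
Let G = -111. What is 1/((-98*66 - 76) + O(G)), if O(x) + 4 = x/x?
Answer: -1/6547 ≈ -0.00015274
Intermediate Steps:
O(x) = -3 (O(x) = -4 + x/x = -4 + 1 = -3)
1/((-98*66 - 76) + O(G)) = 1/((-98*66 - 76) - 3) = 1/((-6468 - 76) - 3) = 1/(-6544 - 3) = 1/(-6547) = -1/6547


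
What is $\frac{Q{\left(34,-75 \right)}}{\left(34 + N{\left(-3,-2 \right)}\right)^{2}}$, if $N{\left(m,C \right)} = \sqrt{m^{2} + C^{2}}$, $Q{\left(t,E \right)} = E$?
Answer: $- \frac{75}{\left(34 + \sqrt{13}\right)^{2}} \approx -0.053034$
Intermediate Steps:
$N{\left(m,C \right)} = \sqrt{C^{2} + m^{2}}$
$\frac{Q{\left(34,-75 \right)}}{\left(34 + N{\left(-3,-2 \right)}\right)^{2}} = - \frac{75}{\left(34 + \sqrt{\left(-2\right)^{2} + \left(-3\right)^{2}}\right)^{2}} = - \frac{75}{\left(34 + \sqrt{4 + 9}\right)^{2}} = - \frac{75}{\left(34 + \sqrt{13}\right)^{2}}$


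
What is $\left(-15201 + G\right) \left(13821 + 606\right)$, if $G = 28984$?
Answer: $198847341$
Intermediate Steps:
$\left(-15201 + G\right) \left(13821 + 606\right) = \left(-15201 + 28984\right) \left(13821 + 606\right) = 13783 \cdot 14427 = 198847341$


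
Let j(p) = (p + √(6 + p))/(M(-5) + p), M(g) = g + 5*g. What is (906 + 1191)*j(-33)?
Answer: 7689/7 - 699*I*√3/7 ≈ 1098.4 - 172.96*I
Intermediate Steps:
M(g) = 6*g
j(p) = (p + √(6 + p))/(-30 + p) (j(p) = (p + √(6 + p))/(6*(-5) + p) = (p + √(6 + p))/(-30 + p))
(906 + 1191)*j(-33) = (906 + 1191)*((-33 + √(6 - 33))/(-30 - 33)) = 2097*((-33 + √(-27))/(-63)) = 2097*(-(-33 + 3*I*√3)/63) = 2097*(11/21 - I*√3/21) = 7689/7 - 699*I*√3/7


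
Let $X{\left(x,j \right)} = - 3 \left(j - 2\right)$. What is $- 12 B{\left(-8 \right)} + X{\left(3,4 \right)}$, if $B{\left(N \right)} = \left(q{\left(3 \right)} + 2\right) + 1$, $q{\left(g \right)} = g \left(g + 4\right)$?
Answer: $-294$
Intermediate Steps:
$X{\left(x,j \right)} = 6 - 3 j$ ($X{\left(x,j \right)} = - 3 \left(-2 + j\right) = 6 - 3 j$)
$q{\left(g \right)} = g \left(4 + g\right)$
$B{\left(N \right)} = 24$ ($B{\left(N \right)} = \left(3 \left(4 + 3\right) + 2\right) + 1 = \left(3 \cdot 7 + 2\right) + 1 = \left(21 + 2\right) + 1 = 23 + 1 = 24$)
$- 12 B{\left(-8 \right)} + X{\left(3,4 \right)} = \left(-12\right) 24 + \left(6 - 12\right) = -288 + \left(6 - 12\right) = -288 - 6 = -294$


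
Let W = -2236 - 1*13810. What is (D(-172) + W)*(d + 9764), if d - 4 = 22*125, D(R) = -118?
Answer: -202340952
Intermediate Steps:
W = -16046 (W = -2236 - 13810 = -16046)
d = 2754 (d = 4 + 22*125 = 4 + 2750 = 2754)
(D(-172) + W)*(d + 9764) = (-118 - 16046)*(2754 + 9764) = -16164*12518 = -202340952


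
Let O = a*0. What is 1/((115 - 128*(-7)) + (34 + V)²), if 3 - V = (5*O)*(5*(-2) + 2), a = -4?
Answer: 1/2380 ≈ 0.00042017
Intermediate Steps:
O = 0 (O = -4*0 = 0)
V = 3 (V = 3 - 5*0*(5*(-2) + 2) = 3 - 0*(-10 + 2) = 3 - 0*(-8) = 3 - 1*0 = 3 + 0 = 3)
1/((115 - 128*(-7)) + (34 + V)²) = 1/((115 - 128*(-7)) + (34 + 3)²) = 1/((115 + 896) + 37²) = 1/(1011 + 1369) = 1/2380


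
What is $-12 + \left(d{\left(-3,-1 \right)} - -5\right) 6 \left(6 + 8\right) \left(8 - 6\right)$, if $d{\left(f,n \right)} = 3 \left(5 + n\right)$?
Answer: $2844$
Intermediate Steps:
$d{\left(f,n \right)} = 15 + 3 n$
$-12 + \left(d{\left(-3,-1 \right)} - -5\right) 6 \left(6 + 8\right) \left(8 - 6\right) = -12 + \left(\left(15 + 3 \left(-1\right)\right) - -5\right) 6 \left(6 + 8\right) \left(8 - 6\right) = -12 + \left(\left(15 - 3\right) + \left(8 - 3\right)\right) 6 \cdot 14 \cdot 2 = -12 + \left(12 + 5\right) 6 \cdot 28 = -12 + 17 \cdot 6 \cdot 28 = -12 + 102 \cdot 28 = -12 + 2856 = 2844$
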